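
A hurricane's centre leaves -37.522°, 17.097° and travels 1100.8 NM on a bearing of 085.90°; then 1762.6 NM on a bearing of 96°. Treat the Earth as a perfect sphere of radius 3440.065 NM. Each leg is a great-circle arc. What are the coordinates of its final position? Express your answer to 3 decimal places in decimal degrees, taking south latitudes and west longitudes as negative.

Apply the spherical direct solution leg by leg, carrying full precision between legs.
Leg 1: from (-37.522°, 17.097°), δ = 1100.8/3440.065 = 0.319994 rad, θ = 85.9° → φ = -34.077°, λ = 39.357°.
Leg 2: from (-34.077°, 39.357°), δ = 1762.6/3440.065 = 0.512374 rad, θ = 96° → φ = -32.060°, λ = 74.477°.

latitude -32.060°, longitude 74.477°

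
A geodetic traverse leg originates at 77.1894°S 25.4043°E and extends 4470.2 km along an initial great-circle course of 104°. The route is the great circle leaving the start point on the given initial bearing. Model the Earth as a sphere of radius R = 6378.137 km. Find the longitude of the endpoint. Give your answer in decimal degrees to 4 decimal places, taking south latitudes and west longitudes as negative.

δ = 4470.2/6378.137 = 0.700863 rad (40.1565°).
Start latitude φ₁ = -1.347209 rad; initial bearing θ = 1.815142 rad.
Destination latitude: φ₂ = arcsin( sin φ₁ cos δ + cos φ₁ sin δ cos θ ) = arcsin(-0.779854) = -51.2472°.
Then Δλ = atan2(0.138741, 0.003844) = 1.543095 rad, from sin θ sin δ cos φ₁ over cos δ − sin φ₁ sin φ₂.
λ₂ = 25.4043° + 88.4128° = 113.8171°.

longitude 113.8171°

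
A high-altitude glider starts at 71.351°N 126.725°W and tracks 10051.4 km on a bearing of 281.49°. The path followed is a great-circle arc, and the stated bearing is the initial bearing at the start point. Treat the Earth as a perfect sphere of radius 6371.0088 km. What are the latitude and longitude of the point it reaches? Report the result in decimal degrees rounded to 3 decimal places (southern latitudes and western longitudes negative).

The arc subtends δ = 10051.4/6371.0088 = 1.577678 rad at the centre.
Converting: φ₁ = 1.245310 rad, θ = 4.912927 rad.
Destination latitude: φ₂ = arcsin( sin φ₁ cos δ + cos φ₁ sin δ cos θ ) = arcsin(0.057175) = 3.278°.
Δλ = atan2( sin θ sin δ cos φ₁ , cos δ − sin φ₁ sin φ₂ ) = atan2(-0.313354, -0.061055) = -1.763229 rad = -101.026°.
λ₂ = -126.725° + -101.026° = -227.751°, normalized to (−180°, 180°] → 132.249°.

latitude 3.278°, longitude 132.249°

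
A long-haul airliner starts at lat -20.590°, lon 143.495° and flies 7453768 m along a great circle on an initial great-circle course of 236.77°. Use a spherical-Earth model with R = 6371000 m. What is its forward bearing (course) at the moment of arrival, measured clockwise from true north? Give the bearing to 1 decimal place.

final bearing 279.0°

Central angle δ = d/R = 1.169953 rad.
Start latitude φ₁ = -0.359363 rad; initial bearing θ = 4.132416 rad.
sin φ₂ = sin φ₁ cos δ + cos φ₁ sin δ cos θ = (-0.351678)(0.390195) + (0.936121)(0.920732)(-0.548001) = -0.609555
φ₂ = asin(-0.609555) = -0.655499 rad = -37.557°.
Then Δλ = atan2(-0.720974, 0.175828) = -1.331590 rad, from sin θ sin δ cos φ₁ over cos δ − sin φ₁ sin φ₂.
λ₂ = 143.495° + -76.294° = 67.201°.
The forward bearing on arrival equals the back-azimuth from the destination plus 180°.
Back-azimuth from P₂ (-37.6°, 67.2°) to P₁ (-20.6°, 143.5°), with Δλ' = λ₁ − λ₂ = 76.3°: atan2( sin Δλ' cos φ₁ , cos φ₂ sin φ₁ − sin φ₂ cos φ₁ cos Δλ' ) = 99.0°.
Final bearing = (99.0° + 180°) mod 360° = 279.0°.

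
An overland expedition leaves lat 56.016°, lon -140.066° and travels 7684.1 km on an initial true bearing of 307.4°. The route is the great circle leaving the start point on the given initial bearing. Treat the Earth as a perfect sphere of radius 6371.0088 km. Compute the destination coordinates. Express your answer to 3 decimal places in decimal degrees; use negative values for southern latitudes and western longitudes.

latitude 37.800°, longitude 109.864°

Central angle δ = d/R = 1.206104 rad.
Start latitude φ₁ = 0.977664 rad; initial bearing θ = 5.365142 rad.
Applying the spherical law of cosines for sides, sin φ₂ = sin φ₁ cos δ + cos φ₁ sin δ cos θ = 0.612914, so φ₂ = 37.800°.
Δλ = atan2( sin θ sin δ cos φ₁ , cos δ − sin φ₁ sin φ₂ ) = atan2(-0.414844, -0.151562) = -1.921078 rad = -110.070°.
λ₂ = -140.066° + -110.070° = -250.136°, normalized to (−180°, 180°] → 109.864°.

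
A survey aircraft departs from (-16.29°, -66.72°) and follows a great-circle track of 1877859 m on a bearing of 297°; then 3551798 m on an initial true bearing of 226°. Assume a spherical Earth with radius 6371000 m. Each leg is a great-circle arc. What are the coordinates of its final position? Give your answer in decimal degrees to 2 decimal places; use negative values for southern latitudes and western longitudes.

Apply the spherical direct solution leg by leg, carrying full precision between legs.
Leg 1: from (-16.29°, -66.72°), δ = 1877859/6371000 = 0.294751 rad, θ = 297° → φ = -8.15°, λ = -81.88°.
Leg 2: from (-8.15°, -81.88°), δ = 3551798/6371000 = 0.557495 rad, θ = 226° → φ = -28.96°, λ = -107.66°.

latitude -28.96°, longitude -107.66°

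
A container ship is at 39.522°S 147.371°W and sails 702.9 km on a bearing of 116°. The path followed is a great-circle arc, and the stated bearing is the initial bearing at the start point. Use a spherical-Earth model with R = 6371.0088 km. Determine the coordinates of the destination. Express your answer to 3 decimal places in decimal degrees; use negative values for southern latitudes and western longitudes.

The arc subtends δ = 702.9/6371.0088 = 0.110328 rad at the centre.
With φ₁ = -39.522° = -0.689789 rad and θ = 116° = 2.024582 rad:
sin φ₂ = sin φ₁ cos δ + cos φ₁ sin δ cos θ = (-0.636374)(0.993920) + (0.771380)(0.110104)(-0.438371) = -0.669737
φ₂ = asin(-0.669737) = -0.733855 rad = -42.047°.
Then Δλ = atan2(0.076337, 0.567716) = 0.133661 rad, from sin θ sin δ cos φ₁ over cos δ − sin φ₁ sin φ₂.
Hence λ₂ = -147.371° + 7.658° = -139.713°.

latitude -42.047°, longitude -139.713°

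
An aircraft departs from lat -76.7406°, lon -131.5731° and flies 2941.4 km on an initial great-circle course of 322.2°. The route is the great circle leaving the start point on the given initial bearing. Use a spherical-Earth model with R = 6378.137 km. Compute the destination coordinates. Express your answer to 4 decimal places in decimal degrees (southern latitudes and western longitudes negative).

latitude -52.2803°, longitude -158.0477°

Central angle δ = d/R = 0.461169 rad.
Start latitude φ₁ = -1.339376 rad; initial bearing θ = 5.623451 rad.
Destination latitude: φ₂ = arcsin( sin φ₁ cos δ + cos φ₁ sin δ cos θ ) = arcsin(-0.791013) = -52.2803°.
Then Δλ = atan2(-0.062556, 0.125607) = -0.462069 rad, from sin θ sin δ cos φ₁ over cos δ − sin φ₁ sin φ₂.
λ₂ = -131.5731° + -26.4746° = -158.0477°.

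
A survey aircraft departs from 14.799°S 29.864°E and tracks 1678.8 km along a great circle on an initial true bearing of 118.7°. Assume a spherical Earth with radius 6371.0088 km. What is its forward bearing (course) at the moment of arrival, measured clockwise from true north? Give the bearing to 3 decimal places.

final bearing 114.234°

Angular distance δ = d/R = 1678.8 / 6371.0088 = 0.263506 rad.
With φ₁ = -14.799° = -0.258291 rad and θ = 118.7° = 2.071706 rad:
Applying the spherical law of cosines for sides, sin φ₂ = sin φ₁ cos δ + cos φ₁ sin δ cos θ = -0.367545, so φ₂ = -21.564°.
For the longitude increment, Δλ = atan2( sin θ sin δ cos φ₁, cos δ − sin φ₁ sin φ₂ ) = atan2(0.220889, 0.871601) = 14.221°.
λ₂ = 29.864° + 14.221° = 44.085°.
The forward bearing on arrival equals the back-azimuth from the destination plus 180°.
Back-azimuth from P₂ (-21.564°, 44.085°) to P₁ (-14.799°, 29.864°), with Δλ' = λ₁ − λ₂ = -14.221°: atan2( sin Δλ' cos φ₁ , cos φ₂ sin φ₁ − sin φ₂ cos φ₁ cos Δλ' ) = 294.234°.
Final bearing = (294.234° + 180°) mod 360° = 114.234°.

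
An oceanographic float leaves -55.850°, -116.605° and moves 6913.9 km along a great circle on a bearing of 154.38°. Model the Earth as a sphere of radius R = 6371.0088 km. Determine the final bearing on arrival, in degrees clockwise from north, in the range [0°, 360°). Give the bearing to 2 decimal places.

final bearing 26.09°

Angular distance δ = d/R = 6913.9 / 6371.0088 = 1.085213 rad.
With φ₁ = -55.850° = -0.974766 rad and θ = 154.38° = 2.694439 rad:
sin φ₂ = sin φ₁ cos δ + cos φ₁ sin δ cos θ = (-0.827571)(0.466725) + (0.561361)(0.884403)(-0.901682) = -0.833905
φ₂ = asin(-0.833905) = -0.986146 rad = -56.502°.
Then Δλ = atan2(0.214674, -0.223391) = 2.376091 rad, from sin θ sin δ cos φ₁ over cos δ − sin φ₁ sin φ₂.
λ₂ = λ₁ + Δλ = 19.535°.
The forward bearing on arrival equals the back-azimuth from the destination plus 180°.
Back-azimuth from P₂ (-56.50°, 19.54°) to P₁ (-55.85°, -116.61°), with Δλ' = λ₁ − λ₂ = -136.14°: atan2( sin Δλ' cos φ₁ , cos φ₂ sin φ₁ − sin φ₂ cos φ₁ cos Δλ' ) = 206.09°.
Final bearing = (206.09° + 180°) mod 360° = 26.09°.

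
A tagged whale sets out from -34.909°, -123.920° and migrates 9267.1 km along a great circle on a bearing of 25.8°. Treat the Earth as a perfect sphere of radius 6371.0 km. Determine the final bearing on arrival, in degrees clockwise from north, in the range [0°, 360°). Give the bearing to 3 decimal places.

The arc subtends δ = 9267.1/6371 = 1.454575 rad at the centre.
Converting: φ₁ = -0.609277 rad, θ = 0.450295 rad.
Applying the spherical law of cosines for sides, sin φ₂ = sin φ₁ cos δ + cos φ₁ sin δ cos θ = 0.666976, so φ₂ = 41.834°.
Then Δλ = atan2(0.354509, 0.497653) = 0.618974 rad, from sin θ sin δ cos φ₁ over cos δ − sin φ₁ sin φ₂.
λ₂ = λ₁ + Δλ = -88.455°.
The forward bearing on arrival equals the back-azimuth from the destination plus 180°.
Back-azimuth from P₂ (41.834°, -88.455°) to P₁ (-34.909°, -123.920°), with Δλ' = λ₁ − λ₂ = -35.465°: atan2( sin Δλ' cos φ₁ , cos φ₂ sin φ₁ − sin φ₂ cos φ₁ cos Δλ' ) = 208.622°.
Final bearing = (208.622° + 180°) mod 360° = 28.622°.

final bearing 28.622°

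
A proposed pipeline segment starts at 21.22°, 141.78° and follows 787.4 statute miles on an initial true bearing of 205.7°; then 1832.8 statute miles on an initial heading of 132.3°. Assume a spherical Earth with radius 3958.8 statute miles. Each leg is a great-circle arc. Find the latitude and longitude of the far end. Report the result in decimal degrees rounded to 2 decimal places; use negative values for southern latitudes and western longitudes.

latitude -7.25°, longitude 156.22°

Apply the spherical direct solution leg by leg, carrying full precision between legs.
Leg 1: from (21.22°, 141.78°), δ = 787.4/3958.8 = 0.198899 rad, θ = 205.7° → φ = 10.89°, λ = 136.77°.
Leg 2: from (10.89°, 136.77°), δ = 1832.8/3958.8 = 0.462969 rad, θ = 132.3° → φ = -7.25°, λ = 156.22°.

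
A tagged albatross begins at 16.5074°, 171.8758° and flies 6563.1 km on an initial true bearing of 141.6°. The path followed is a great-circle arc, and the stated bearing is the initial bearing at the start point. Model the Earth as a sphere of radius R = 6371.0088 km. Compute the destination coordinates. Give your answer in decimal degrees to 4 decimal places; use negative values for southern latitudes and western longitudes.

latitude -29.8666°, longitude -150.2361°

Central angle δ = d/R = 1.030151 rad.
Converting: φ₁ = 0.288108 rad, θ = 2.471386 rad.
sin φ₂ = sin φ₁ cos δ + cos φ₁ sin δ cos θ = (0.284139)(0.514690) + (0.958783)(0.857377)(-0.783693) = -0.497982
φ₂ = asin(-0.497982) = -0.521271 rad = -29.8666°.
Then Δλ = atan2(0.510607, 0.656186) = 0.661271 rad, from sin θ sin δ cos φ₁ over cos δ − sin φ₁ sin φ₂.
λ₂ = 171.8758° + 37.8881° = 209.7639°, normalized to (−180°, 180°] → -150.2361°.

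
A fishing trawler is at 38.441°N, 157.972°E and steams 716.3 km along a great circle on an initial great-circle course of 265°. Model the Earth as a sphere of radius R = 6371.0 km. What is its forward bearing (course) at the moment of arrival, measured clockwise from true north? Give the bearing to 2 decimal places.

final bearing 260.00°

Central angle δ = d/R = 0.112431 rad.
Converting: φ₁ = 0.670922 rad, θ = 4.625123 rad.
Destination latitude: φ₂ = arcsin( sin φ₁ cos δ + cos φ₁ sin δ cos θ ) = arcsin(0.610124) = 37.598°.
For the longitude increment, Δλ = atan2( sin θ sin δ cos φ₁, cos δ − sin φ₁ sin φ₂ ) = atan2(-0.087542, 0.614367) = -8.110°.
λ₂ = 157.972° + -8.110° = 149.862°.
The forward bearing on arrival equals the back-azimuth from the destination plus 180°.
Back-azimuth from P₂ (37.60°, 149.86°) to P₁ (38.44°, 157.97°), with Δλ' = λ₁ − λ₂ = 8.11°: atan2( sin Δλ' cos φ₁ , cos φ₂ sin φ₁ − sin φ₂ cos φ₁ cos Δλ' ) = 80.00°.
Final bearing = (80.00° + 180°) mod 360° = 260.00°.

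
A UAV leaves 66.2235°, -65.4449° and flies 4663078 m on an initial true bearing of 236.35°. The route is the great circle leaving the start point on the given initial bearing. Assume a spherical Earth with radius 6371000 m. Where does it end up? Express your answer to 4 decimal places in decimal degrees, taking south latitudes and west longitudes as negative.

latitude 32.1036°, longitude -106.4968°

δ = 4663078/6371000 = 0.731922 rad (41.9361°).
Start latitude φ₁ = 1.155818 rad; initial bearing θ = 4.125086 rad.
Destination latitude: φ₂ = arcsin( sin φ₁ cos δ + cos φ₁ sin δ cos θ ) = arcsin(0.531452) = 32.1036°.
For the longitude increment, Δλ = atan2( sin θ sin δ cos φ₁, cos δ − sin φ₁ sin φ₂ ) = atan2(-0.224291, 0.257546) = -41.0519°.
Hence λ₂ = -65.4449° + -41.0519° = -106.4968°.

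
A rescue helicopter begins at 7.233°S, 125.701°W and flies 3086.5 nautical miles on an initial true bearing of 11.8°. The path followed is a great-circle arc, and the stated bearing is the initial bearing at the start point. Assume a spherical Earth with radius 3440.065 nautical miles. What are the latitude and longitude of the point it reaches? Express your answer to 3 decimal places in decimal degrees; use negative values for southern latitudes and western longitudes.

Angular distance δ = d/R = 3086.5 / 3440.065 = 0.897221 rad.
Start latitude φ₁ = -0.126240 rad; initial bearing θ = 0.205949 rad.
sin φ₂ = sin φ₁ cos δ + cos φ₁ sin δ cos θ = (-0.125905)(0.623784) + (0.992042)(0.781597)(0.978867) = 0.680454
φ₂ = asin(0.680454) = 0.748382 rad = 42.879°.
For the longitude increment, Δλ = atan2( sin θ sin δ cos φ₁, cos δ − sin φ₁ sin φ₂ ) = atan2(0.158562, 0.709456) = 12.598°.
Hence λ₂ = -125.701° + 12.598° = -113.103°.

latitude 42.879°, longitude -113.103°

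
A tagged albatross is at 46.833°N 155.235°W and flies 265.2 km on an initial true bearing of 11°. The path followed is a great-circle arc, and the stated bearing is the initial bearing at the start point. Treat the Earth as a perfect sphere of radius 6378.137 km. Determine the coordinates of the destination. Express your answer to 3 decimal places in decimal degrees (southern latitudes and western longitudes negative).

latitude 49.170°, longitude -154.540°

Central angle δ = d/R = 0.041580 rad.
With φ₁ = 46.833° = 0.817390 rad and θ = 11° = 0.191986 rad:
Destination latitude: φ₂ = arcsin( sin φ₁ cos δ + cos φ₁ sin δ cos θ ) = arcsin(0.756647) = 49.170°.
Then Δλ = atan2(0.005426, 0.447265) = 0.012131 rad, from sin θ sin δ cos φ₁ over cos δ − sin φ₁ sin φ₂.
λ₂ = -155.235° + 0.695° = -154.540°.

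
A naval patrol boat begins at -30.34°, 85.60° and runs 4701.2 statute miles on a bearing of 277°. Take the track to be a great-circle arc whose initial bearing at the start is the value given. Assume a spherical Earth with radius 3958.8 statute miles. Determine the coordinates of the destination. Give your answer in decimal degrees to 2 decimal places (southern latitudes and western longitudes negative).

Central angle δ = d/R = 1.187532 rad.
Start latitude φ₁ = -0.529533 rad; initial bearing θ = 4.834562 rad.
sin φ₂ = sin φ₁ cos δ + cos φ₁ sin δ cos θ = (-0.505130)(0.373950) + (0.863043)(0.927449)(0.121869) = -0.091346
φ₂ = asin(-0.091346) = -0.091473 rad = -5.24°.
For the longitude increment, Δλ = atan2( sin θ sin δ cos φ₁, cos δ − sin φ₁ sin φ₂ ) = atan2(-0.794462, 0.327809) = -67.58°.
λ₂ = λ₁ + Δλ = 18.02°.

latitude -5.24°, longitude 18.02°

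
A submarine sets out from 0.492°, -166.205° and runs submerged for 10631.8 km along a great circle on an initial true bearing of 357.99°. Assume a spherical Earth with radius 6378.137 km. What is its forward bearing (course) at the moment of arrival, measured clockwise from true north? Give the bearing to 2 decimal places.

final bearing 198.56°

Angular distance δ = d/R = 10631.8 / 6378.137 = 1.666913 rad.
With φ₁ = 0.492° = 0.008587 rad and θ = 357.99° = 6.248104 rad:
sin φ₂ = sin φ₁ cos δ + cos φ₁ sin δ cos θ = (0.008587)(-0.095969) + (0.999963)(0.995384)(0.999385) = 0.993911
φ₂ = asin(0.993911) = 1.460388 rad = 83.674°.
Then Δλ = atan2(-0.034911, -0.104503) = -2.819185 rad, from sin θ sin δ cos φ₁ over cos δ − sin φ₁ sin φ₂.
λ₂ = -166.205° + -161.527° = -327.732°, normalized to (−180°, 180°] → 32.268°.
The forward bearing on arrival equals the back-azimuth from the destination plus 180°.
Back-azimuth from P₂ (83.67°, 32.27°) to P₁ (0.49°, -166.21°), with Δλ' = λ₁ − λ₂ = -198.47°: atan2( sin Δλ' cos φ₁ , cos φ₂ sin φ₁ − sin φ₂ cos φ₁ cos Δλ' ) = 18.56°.
Final bearing = (18.56° + 180°) mod 360° = 198.56°.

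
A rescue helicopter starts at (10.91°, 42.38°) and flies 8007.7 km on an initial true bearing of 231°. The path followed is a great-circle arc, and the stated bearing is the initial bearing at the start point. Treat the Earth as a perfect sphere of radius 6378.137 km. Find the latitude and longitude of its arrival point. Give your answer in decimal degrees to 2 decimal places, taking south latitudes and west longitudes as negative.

Central angle δ = d/R = 1.255492 rad.
Start latitude φ₁ = 0.190415 rad; initial bearing θ = 4.031711 rad.
sin φ₂ = sin φ₁ cos δ + cos φ₁ sin δ cos θ = (0.189267)(0.310106) + (0.981926)(0.950702)(-0.629320) = -0.528790
φ₂ = asin(-0.528790) = -0.557174 rad = -31.92°.
Then Δλ = atan2(-0.725480, 0.410188) = -1.056205 rad, from sin θ sin δ cos φ₁ over cos δ − sin φ₁ sin φ₂.
Hence λ₂ = 42.38° + -60.52° = -18.14°.

latitude -31.92°, longitude -18.14°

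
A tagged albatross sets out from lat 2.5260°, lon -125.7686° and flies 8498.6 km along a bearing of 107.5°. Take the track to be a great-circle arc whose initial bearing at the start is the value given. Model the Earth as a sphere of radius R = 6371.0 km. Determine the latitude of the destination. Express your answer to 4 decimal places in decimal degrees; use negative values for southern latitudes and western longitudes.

latitude -16.3608°

The arc subtends δ = 8498.6/6371 = 1.333951 rad at the centre.
Converting: φ₁ = 0.044087 rad, θ = 1.876229 rad.
sin φ₂ = sin φ₁ cos δ + cos φ₁ sin δ cos θ = (0.044073)(0.234637) + (0.999028)(0.972083)(-0.300706) = -0.281686
φ₂ = asin(-0.281686) = -0.285551 rad = -16.3608°.
For the longitude increment, Δλ = atan2( sin θ sin δ cos φ₁, cos δ − sin φ₁ sin φ₂ ) = atan2(0.926191, 0.247052) = 75.0647°.
Hence λ₂ = -125.7686° + 75.0647° = -50.7039°.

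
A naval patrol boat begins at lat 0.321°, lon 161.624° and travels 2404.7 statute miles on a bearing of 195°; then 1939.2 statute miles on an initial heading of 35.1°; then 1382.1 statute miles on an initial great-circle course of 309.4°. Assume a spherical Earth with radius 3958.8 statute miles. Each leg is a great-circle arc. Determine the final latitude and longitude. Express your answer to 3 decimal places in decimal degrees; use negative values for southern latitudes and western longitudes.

latitude 3.663°, longitude 152.010°

Apply the spherical direct solution leg by leg, carrying full precision between legs.
Leg 1: from (0.321°, 161.624°), δ = 2404.7/3958.8 = 0.607432 rad, θ = 195° → φ = -33.141°, λ = 151.463°.
Leg 2: from (-33.141°, 151.463°), δ = 1939.2/3958.8 = 0.489845 rad, θ = 35.1° → φ = -9.213°, λ = 167.369°.
Leg 3: from (-9.213°, 167.369°), δ = 1382.1/3958.8 = 0.349121 rad, θ = 309.4° → φ = 3.663°, λ = 152.010°.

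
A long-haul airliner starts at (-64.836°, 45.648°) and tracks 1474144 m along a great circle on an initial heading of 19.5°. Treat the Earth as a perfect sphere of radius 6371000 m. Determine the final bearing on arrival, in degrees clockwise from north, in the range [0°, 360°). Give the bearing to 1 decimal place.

final bearing 13.4°

The arc subtends δ = 1474144/6371000 = 0.231383 rad at the centre.
Converting: φ₁ = -1.131602 rad, θ = 0.340339 rad.
sin φ₂ = sin φ₁ cos δ + cos φ₁ sin δ cos θ = (-0.905094)(0.973350) + (0.425211)(0.229324)(0.942641) = -0.789056
φ₂ = asin(-0.789056) = -0.909270 rad = -52.097°.
Then Δλ = atan2(0.032550, 0.259180) = 0.124934 rad, from sin θ sin δ cos φ₁ over cos δ − sin φ₁ sin φ₂.
Hence λ₂ = 45.648° + 7.158° = 52.806°.
The forward bearing on arrival equals the back-azimuth from the destination plus 180°.
Back-azimuth from P₂ (-52.1°, 52.8°) to P₁ (-64.8°, 45.6°), with Δλ' = λ₁ − λ₂ = -7.2°: atan2( sin Δλ' cos φ₁ , cos φ₂ sin φ₁ − sin φ₂ cos φ₁ cos Δλ' ) = 193.4°.
Final bearing = (193.4° + 180°) mod 360° = 13.4°.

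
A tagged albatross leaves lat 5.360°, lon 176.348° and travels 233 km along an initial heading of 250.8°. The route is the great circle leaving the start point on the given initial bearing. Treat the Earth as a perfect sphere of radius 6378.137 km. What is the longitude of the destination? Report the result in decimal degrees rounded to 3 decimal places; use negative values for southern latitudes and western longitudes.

Central angle δ = d/R = 0.036531 rad.
With φ₁ = 5.360° = 0.093550 rad and θ = 250.8° = 4.377286 rad:
Destination latitude: φ₂ = arcsin( sin φ₁ cos δ + cos φ₁ sin δ cos θ ) = arcsin(0.081392) = 4.669°.
Then Δλ = atan2(-0.034341, 0.991730) = -0.034613 rad, from sin θ sin δ cos φ₁ over cos δ − sin φ₁ sin φ₂.
λ₂ = λ₁ + Δλ = 174.365°.

longitude 174.365°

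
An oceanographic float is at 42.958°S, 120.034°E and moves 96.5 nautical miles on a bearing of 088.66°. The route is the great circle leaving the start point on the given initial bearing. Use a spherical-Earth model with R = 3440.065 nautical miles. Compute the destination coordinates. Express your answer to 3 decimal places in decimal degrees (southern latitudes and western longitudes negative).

The arc subtends δ = 96.5/3440.065 = 0.028052 rad at the centre.
Start latitude φ₁ = -0.749759 rad; initial bearing θ = 1.547409 rad.
sin φ₂ = sin φ₁ cos δ + cos φ₁ sin δ cos θ = (-0.681462)(0.999607) + (0.731853)(0.028048)(0.023385) = -0.680714
φ₂ = asin(-0.680714) = -0.748737 rad = -42.899°.
Then Δλ = atan2(0.020521, 0.535726) = 0.038287 rad, from sin θ sin δ cos φ₁ over cos δ − sin φ₁ sin φ₂.
λ₂ = λ₁ + Δλ = 122.228°.

latitude -42.899°, longitude 122.228°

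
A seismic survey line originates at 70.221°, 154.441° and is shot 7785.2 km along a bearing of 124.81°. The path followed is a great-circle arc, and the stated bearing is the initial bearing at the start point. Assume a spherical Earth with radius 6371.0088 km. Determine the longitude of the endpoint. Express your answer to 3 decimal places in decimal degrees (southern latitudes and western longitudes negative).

δ = 7785.2/6371.0088 = 1.221973 rad (70.0139°).
Converting: φ₁ = 1.225588 rad, θ = 2.178345 rad.
Destination latitude: φ₂ = arcsin( sin φ₁ cos δ + cos φ₁ sin δ cos θ ) = arcsin(0.140088) = 8.053°.
Then Δλ = atan2(0.261105, 0.209969) = 0.893527 rad, from sin θ sin δ cos φ₁ over cos δ − sin φ₁ sin φ₂.
λ₂ = 154.441° + 51.195° = 205.636°, normalized to (−180°, 180°] → -154.364°.

longitude -154.364°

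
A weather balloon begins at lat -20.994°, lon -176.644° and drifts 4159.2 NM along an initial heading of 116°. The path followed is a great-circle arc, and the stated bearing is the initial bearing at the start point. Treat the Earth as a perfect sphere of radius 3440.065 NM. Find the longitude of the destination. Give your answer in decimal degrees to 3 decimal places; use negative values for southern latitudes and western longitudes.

δ = 4159.2/3440.065 = 1.209047 rad (69.2733°).
Start latitude φ₁ = -0.366414 rad; initial bearing θ = 2.024582 rad.
sin φ₂ = sin φ₁ cos δ + cos φ₁ sin δ cos θ = (-0.358270)(0.353911) + (0.933618)(0.935279)(-0.438371) = -0.509579
φ₂ = asin(-0.509579) = -0.534695 rad = -30.636°.
For the longitude increment, Δλ = atan2( sin θ sin δ cos φ₁, cos δ − sin φ₁ sin φ₂ ) = atan2(0.784821, 0.171344) = 77.684°.
λ₂ = λ₁ + Δλ = -98.960°.

longitude -98.960°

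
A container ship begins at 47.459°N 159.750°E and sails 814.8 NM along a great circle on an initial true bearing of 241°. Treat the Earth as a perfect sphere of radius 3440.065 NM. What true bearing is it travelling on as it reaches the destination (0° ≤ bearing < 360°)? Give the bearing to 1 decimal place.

final bearing 230.3°

Central angle δ = d/R = 0.236856 rad.
Converting: φ₁ = 0.828316 rad, θ = 4.206243 rad.
Destination latitude: φ₂ = arcsin( sin φ₁ cos δ + cos φ₁ sin δ cos θ ) = arcsin(0.639308) = 39.740°.
Then Δλ = atan2(-0.138758, 0.501042) = -0.270167 rad, from sin θ sin δ cos φ₁ over cos δ − sin φ₁ sin φ₂.
λ₂ = λ₁ + Δλ = 144.271°.
The forward bearing on arrival equals the back-azimuth from the destination plus 180°.
Back-azimuth from P₂ (39.7°, 144.3°) to P₁ (47.5°, 159.8°), with Δλ' = λ₁ − λ₂ = 15.5°: atan2( sin Δλ' cos φ₁ , cos φ₂ sin φ₁ − sin φ₂ cos φ₁ cos Δλ' ) = 50.3°.
Final bearing = (50.3° + 180°) mod 360° = 230.3°.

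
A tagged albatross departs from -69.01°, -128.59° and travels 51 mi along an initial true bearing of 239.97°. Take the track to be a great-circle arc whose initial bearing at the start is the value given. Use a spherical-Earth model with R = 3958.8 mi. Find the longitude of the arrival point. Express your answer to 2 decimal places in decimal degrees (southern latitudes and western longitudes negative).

Central angle δ = d/R = 0.012883 rad.
With φ₁ = -69.01° = -1.204452 rad and θ = 239.97° = 4.188267 rad:
sin φ₂ = sin φ₁ cos δ + cos φ₁ sin δ cos θ = (-0.933643)(0.999917) + (0.358205)(0.012882)(-0.500453) = -0.935875
φ₂ = asin(-0.935875) = -1.210734 rad = -69.37°.
Δλ = atan2( sin θ sin δ cos φ₁ , cos δ − sin φ₁ sin φ₂ ) = atan2(-0.003995, 0.126144) = -0.031660 rad = -1.81°.
Hence λ₂ = -128.59° + -1.81° = -130.40°.

longitude -130.40°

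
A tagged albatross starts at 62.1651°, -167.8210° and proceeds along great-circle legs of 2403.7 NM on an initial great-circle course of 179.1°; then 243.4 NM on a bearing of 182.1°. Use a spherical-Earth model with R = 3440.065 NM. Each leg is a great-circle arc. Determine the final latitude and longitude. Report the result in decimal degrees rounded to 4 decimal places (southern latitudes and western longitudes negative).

Apply the spherical direct solution leg by leg, carrying full precision between legs.
Leg 1: from (62.1651°, -167.8210°), δ = 2403.7/3440.065 = 0.698737 rad, θ = 179.1° → φ = 22.1327°, λ = -167.1960°.
Leg 2: from (22.1327°, -167.1960°), δ = 243.4/3440.065 = 0.070754 rad, θ = 182.1° → φ = 18.0814°, λ = -167.3522°.

latitude 18.0814°, longitude -167.3522°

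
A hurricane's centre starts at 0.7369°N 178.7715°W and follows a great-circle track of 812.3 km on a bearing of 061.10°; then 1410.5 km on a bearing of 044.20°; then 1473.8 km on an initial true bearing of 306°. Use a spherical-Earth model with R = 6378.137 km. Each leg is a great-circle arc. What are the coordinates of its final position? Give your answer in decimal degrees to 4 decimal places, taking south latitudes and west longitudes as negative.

latitude 20.7378°, longitude -174.7577°

Apply the spherical direct solution leg by leg, carrying full precision between legs.
Leg 1: from (0.7369°, -178.7715°), δ = 812.3/6378.137 = 0.127357 rad, θ = 61.1° → φ = 4.2515°, λ = -172.3696°.
Leg 2: from (4.2515°, -172.3696°), δ = 1410.5/6378.137 = 0.221146 rad, θ = 44.2° → φ = 13.2470°, λ = -163.3309°.
Leg 3: from (13.2470°, -163.3309°), δ = 1473.8/6378.137 = 0.231071 rad, θ = 306° → φ = 20.7378°, λ = -174.7577°.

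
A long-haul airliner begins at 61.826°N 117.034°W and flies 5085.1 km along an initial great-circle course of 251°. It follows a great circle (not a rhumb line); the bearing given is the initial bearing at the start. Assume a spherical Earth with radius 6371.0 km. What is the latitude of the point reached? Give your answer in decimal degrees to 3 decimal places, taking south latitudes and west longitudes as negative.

latitude 30.348°

Angular distance δ = d/R = 5085.1 / 6371 = 0.798164 rad.
Start latitude φ₁ = 1.079067 rad; initial bearing θ = 4.380776 rad.
Applying the spherical law of cosines for sides, sin φ₂ = sin φ₁ cos δ + cos φ₁ sin δ cos θ = 0.505246, so φ₂ = 30.348°.
For the longitude increment, Δλ = atan2( sin θ sin δ cos φ₁, cos δ − sin φ₁ sin φ₂ ) = atan2(-0.319676, 0.252639) = -51.681°.
λ₂ = -117.034° + -51.681° = -168.715°.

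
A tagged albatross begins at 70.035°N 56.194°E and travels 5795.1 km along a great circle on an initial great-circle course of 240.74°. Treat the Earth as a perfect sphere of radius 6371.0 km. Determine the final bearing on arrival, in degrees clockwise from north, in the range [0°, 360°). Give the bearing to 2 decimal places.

Central angle δ = d/R = 0.909606 rad.
Start latitude φ₁ = 1.222341 rad; initial bearing θ = 4.201706 rad.
Destination latitude: φ₂ = arcsin( sin φ₁ cos δ + cos φ₁ sin δ cos θ ) = arcsin(0.445433) = 26.451°.
Then Δλ = atan2(-0.235106, 0.195394) = -0.877386 rad, from sin θ sin δ cos φ₁ over cos δ − sin φ₁ sin φ₂.
Hence λ₂ = 56.194° + -50.270° = 5.924°.
The forward bearing on arrival equals the back-azimuth from the destination plus 180°.
Back-azimuth from P₂ (26.45°, 5.92°) to P₁ (70.03°, 56.19°), with Δλ' = λ₁ − λ₂ = 50.27°: atan2( sin Δλ' cos φ₁ , cos φ₂ sin φ₁ − sin φ₂ cos φ₁ cos Δλ' ) = 19.43°.
Final bearing = (19.43° + 180°) mod 360° = 199.43°.

final bearing 199.43°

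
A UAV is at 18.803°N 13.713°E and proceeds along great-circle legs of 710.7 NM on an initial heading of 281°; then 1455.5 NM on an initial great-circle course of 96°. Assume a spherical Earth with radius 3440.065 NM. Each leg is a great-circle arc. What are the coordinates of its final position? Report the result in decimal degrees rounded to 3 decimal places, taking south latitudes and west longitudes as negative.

Apply the spherical direct solution leg by leg, carrying full precision between legs.
Leg 1: from (18.803°, 13.713°), δ = 710.7/3440.065 = 0.206595 rad, θ = 281° → φ = 20.641°, λ = 1.287°.
Leg 2: from (20.641°, 1.287°), δ = 1455.5/3440.065 = 0.423102 rad, θ = 96° → φ = 16.336°, λ = 26.471°.

latitude 16.336°, longitude 26.471°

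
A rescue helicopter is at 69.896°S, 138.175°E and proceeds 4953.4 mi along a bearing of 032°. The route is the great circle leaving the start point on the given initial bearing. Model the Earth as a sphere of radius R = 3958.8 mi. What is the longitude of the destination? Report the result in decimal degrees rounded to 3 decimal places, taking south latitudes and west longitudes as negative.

The arc subtends δ = 4953.4/3958.8 = 1.251238 rad at the centre.
Start latitude φ₁ = -1.219915 rad; initial bearing θ = 0.558505 rad.
Destination latitude: φ₂ = arcsin( sin φ₁ cos δ + cos φ₁ sin δ cos θ ) = arcsin(-0.018268) = -1.047°.
Δλ = atan2( sin θ sin δ cos φ₁ , cos δ − sin φ₁ sin φ₂ ) = atan2(0.172925, 0.296992) = 0.527270 rad = 30.210°.
λ₂ = λ₁ + Δλ = 168.385°.

longitude 168.385°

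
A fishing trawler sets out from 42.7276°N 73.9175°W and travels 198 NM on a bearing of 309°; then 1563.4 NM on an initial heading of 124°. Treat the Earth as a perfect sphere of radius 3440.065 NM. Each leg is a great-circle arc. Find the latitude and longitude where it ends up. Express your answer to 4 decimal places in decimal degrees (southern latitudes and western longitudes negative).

latitude 27.2700°, longitude -53.3567°

Apply the spherical direct solution leg by leg, carrying full precision between legs.
Leg 1: from (42.7276°, -73.9175°), δ = 198/3440.065 = 0.057557 rad, θ = 309° → φ = 44.7475°, λ = -77.5264°.
Leg 2: from (44.7475°, -77.5264°), δ = 1563.4/3440.065 = 0.454468 rad, θ = 124° → φ = 27.2700°, λ = -53.3567°.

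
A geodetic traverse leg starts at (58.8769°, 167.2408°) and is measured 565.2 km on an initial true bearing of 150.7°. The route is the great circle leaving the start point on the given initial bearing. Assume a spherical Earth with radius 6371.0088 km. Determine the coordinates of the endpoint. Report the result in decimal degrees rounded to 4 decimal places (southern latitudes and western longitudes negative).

δ = 565.2/6371.0088 = 0.088714 rad (5.0830°).
Start latitude φ₁ = 1.027596 rad; initial bearing θ = 2.630211 rad.
Applying the spherical law of cosines for sides, sin φ₂ = sin φ₁ cos δ + cos φ₁ sin δ cos θ = 0.812756, so φ₂ = 54.3661°.
Δλ = atan2( sin θ sin δ cos φ₁ , cos δ − sin φ₁ sin φ₂ ) = atan2(0.022411, 0.300300) = 0.074491 rad = 4.2680°.
λ₂ = λ₁ + Δλ = 171.5088°.

latitude 54.3661°, longitude 171.5088°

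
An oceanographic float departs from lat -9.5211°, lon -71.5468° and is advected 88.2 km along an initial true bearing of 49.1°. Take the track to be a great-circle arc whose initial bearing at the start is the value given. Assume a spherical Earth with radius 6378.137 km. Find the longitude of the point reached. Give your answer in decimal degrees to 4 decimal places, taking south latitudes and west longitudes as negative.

The arc subtends δ = 88.2/6378.137 = 0.013828 rad at the centre.
With φ₁ = -9.5211° = -0.166175 rad and θ = 49.1° = 0.856957 rad:
sin φ₂ = sin φ₁ cos δ + cos φ₁ sin δ cos θ = (-0.165411)(0.999904) + (0.986225)(0.013828)(0.654741) = -0.156466
φ₂ = asin(-0.156466) = -0.157111 rad = -9.0018°.
For the longitude increment, Δλ = atan2( sin θ sin δ cos φ₁, cos δ − sin φ₁ sin φ₂ ) = atan2(0.010308, 0.974023) = 0.6063°.
λ₂ = -71.5468° + 0.6063° = -70.9405°.

longitude -70.9405°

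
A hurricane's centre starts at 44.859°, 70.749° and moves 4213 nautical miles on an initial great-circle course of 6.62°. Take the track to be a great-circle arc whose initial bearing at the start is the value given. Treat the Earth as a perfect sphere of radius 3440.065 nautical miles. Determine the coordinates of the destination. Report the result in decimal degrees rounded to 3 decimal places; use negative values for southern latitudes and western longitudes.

Angular distance δ = d/R = 4213 / 3440.065 = 1.224686 rad.
Converting: φ₁ = 0.782937 rad, θ = 0.115541 rad.
Destination latitude: φ₂ = arcsin( sin φ₁ cos δ + cos φ₁ sin δ cos θ ) = arcsin(0.901653) = 64.376°.
Then Δλ = atan2(0.076872, -0.296753) = 2.888119 rad, from sin θ sin δ cos φ₁ over cos δ − sin φ₁ sin φ₂.
λ₂ = 70.749° + 165.477° = 236.226°, normalized to (−180°, 180°] → -123.774°.

latitude 64.376°, longitude -123.774°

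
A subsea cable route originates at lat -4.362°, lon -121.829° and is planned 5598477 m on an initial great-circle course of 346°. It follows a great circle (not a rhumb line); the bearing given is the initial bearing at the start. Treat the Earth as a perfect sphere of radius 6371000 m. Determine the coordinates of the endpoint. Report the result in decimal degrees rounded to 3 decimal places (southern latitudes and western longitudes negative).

The arc subtends δ = 5598477/6371000 = 0.878744 rad at the centre.
Start latitude φ₁ = -0.076131 rad; initial bearing θ = 6.038839 rad.
Applying the spherical law of cosines for sides, sin φ₂ = sin φ₁ cos δ + cos φ₁ sin δ cos θ = 0.696370, so φ₂ = 44.136°.
Then Δλ = atan2(-0.185725, 0.691083) = -0.262542 rad, from sin θ sin δ cos φ₁ over cos δ − sin φ₁ sin φ₂.
λ₂ = λ₁ + Δλ = -136.872°.

latitude 44.136°, longitude -136.872°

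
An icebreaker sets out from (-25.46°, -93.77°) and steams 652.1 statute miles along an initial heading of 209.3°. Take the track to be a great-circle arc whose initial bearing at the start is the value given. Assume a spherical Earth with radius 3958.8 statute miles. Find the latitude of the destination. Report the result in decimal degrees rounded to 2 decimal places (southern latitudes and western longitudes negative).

latitude -33.59°

δ = 652.1/3958.8 = 0.164722 rad (9.4379°).
With φ₁ = -25.46° = -0.444361 rad and θ = 209.3° = 3.652974 rad:
Destination latitude: φ₂ = arcsin( sin φ₁ cos δ + cos φ₁ sin δ cos θ ) = arcsin(-0.553175) = -33.59°.
Then Δλ = atan2(-0.072455, 0.748665) = -0.096478 rad, from sin θ sin δ cos φ₁ over cos δ − sin φ₁ sin φ₂.
λ₂ = -93.77° + -5.53° = -99.30°.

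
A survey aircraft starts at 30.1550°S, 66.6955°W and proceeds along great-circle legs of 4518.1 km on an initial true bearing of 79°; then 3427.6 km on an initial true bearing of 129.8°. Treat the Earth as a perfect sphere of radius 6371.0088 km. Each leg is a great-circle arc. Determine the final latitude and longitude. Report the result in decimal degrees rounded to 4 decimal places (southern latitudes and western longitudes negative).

Apply the spherical direct solution leg by leg, carrying full precision between legs.
Leg 1: from (-30.1550°, -66.6955°), δ = 4518.1/6371.0088 = 0.709166 rad, θ = 79° → φ = -15.8899°, λ = -25.0414°.
Leg 2: from (-15.8899°, -25.0414°), δ = 3427.6/6371.0088 = 0.538000 rad, θ = 129.8° → φ = -33.4071°, λ = 3.0969°.

latitude -33.4071°, longitude 3.0969°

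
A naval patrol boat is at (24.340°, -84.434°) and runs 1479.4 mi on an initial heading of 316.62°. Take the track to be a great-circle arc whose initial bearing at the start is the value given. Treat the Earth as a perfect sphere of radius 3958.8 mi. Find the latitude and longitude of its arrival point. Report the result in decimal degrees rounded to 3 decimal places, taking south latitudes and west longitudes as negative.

The arc subtends δ = 1479.4/3958.8 = 0.373699 rad at the centre.
With φ₁ = 24.340° = 0.424813 rad and θ = 316.62° = 5.526061 rad:
Destination latitude: φ₂ = arcsin( sin φ₁ cos δ + cos φ₁ sin δ cos θ ) = arcsin(0.625454) = 38.715°.
For the longitude increment, Δλ = atan2( sin θ sin δ cos φ₁, cos δ − sin φ₁ sin φ₂ ) = atan2(-0.228450, 0.673202) = -18.745°.
λ₂ = -84.434° + -18.745° = -103.179°.

latitude 38.715°, longitude -103.179°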